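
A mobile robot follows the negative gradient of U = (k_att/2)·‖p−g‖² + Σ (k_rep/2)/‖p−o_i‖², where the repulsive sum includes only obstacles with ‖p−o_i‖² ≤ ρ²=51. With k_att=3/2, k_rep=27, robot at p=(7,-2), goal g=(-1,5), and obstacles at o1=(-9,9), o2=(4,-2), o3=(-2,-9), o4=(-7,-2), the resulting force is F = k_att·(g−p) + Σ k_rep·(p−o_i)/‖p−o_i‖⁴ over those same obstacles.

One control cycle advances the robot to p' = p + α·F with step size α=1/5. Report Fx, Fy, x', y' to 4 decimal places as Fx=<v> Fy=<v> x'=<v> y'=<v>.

F_att = 3/2·(g−p) = 3/2·(-8,7) = (-12.0000,10.5000)
o1: d²=377 > ρ²=51 → inactive
o2: d²=9 ≤ ρ²=51; F_rep = 27·(3,0)/9² = (1.0000,0.0000)
o3: d²=130 > ρ²=51 → inactive
o4: d²=196 > ρ²=51 → inactive
F = F_att + ΣF_rep = (-11.0000,10.5000)
p' = p + 1/5·F = (4.8000,0.1000)

Fx=-11.0000 Fy=10.5000 x'=4.8000 y'=0.1000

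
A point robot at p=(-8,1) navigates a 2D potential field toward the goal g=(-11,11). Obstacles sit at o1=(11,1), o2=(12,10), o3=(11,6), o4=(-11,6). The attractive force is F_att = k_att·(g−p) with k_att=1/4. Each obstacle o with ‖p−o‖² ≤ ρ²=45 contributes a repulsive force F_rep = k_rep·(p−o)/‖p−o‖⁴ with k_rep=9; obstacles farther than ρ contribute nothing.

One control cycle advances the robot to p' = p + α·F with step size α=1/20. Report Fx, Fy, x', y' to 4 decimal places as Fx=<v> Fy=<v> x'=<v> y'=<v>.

Fx=-0.7266 Fy=2.4611 x'=-8.0363 y'=1.1231

F_att = 1/4·(g−p) = 1/4·(-3,10) = (-0.7500,2.5000)
o1: d²=361 > ρ²=45 → inactive
o2: d²=481 > ρ²=45 → inactive
o3: d²=386 > ρ²=45 → inactive
o4: d²=34 ≤ ρ²=45; F_rep = 9·(3,-5)/34² = (0.0234,-0.0389)
F = F_att + ΣF_rep = (-0.7266,2.4611)
p' = p + 1/20·F = (-8.0363,1.1231)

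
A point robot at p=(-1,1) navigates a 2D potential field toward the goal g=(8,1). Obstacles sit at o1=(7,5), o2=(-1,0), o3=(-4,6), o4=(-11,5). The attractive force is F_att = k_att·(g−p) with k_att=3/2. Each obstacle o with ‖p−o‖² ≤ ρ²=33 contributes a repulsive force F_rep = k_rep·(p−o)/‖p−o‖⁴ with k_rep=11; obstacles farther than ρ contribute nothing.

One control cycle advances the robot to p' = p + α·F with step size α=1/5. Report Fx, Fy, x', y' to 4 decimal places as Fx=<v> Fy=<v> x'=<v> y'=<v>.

F_att = 3/2·(g−p) = 3/2·(9,0) = (13.5000,0.0000)
o1: d²=80 > ρ²=33 → inactive
o2: d²=1 ≤ ρ²=33; F_rep = 11·(0,1)/1² = (0.0000,11.0000)
o3: d²=34 > ρ²=33 → inactive
o4: d²=116 > ρ²=33 → inactive
F = F_att + ΣF_rep = (13.5000,11.0000)
p' = p + 1/5·F = (1.7000,3.2000)

Fx=13.5000 Fy=11.0000 x'=1.7000 y'=3.2000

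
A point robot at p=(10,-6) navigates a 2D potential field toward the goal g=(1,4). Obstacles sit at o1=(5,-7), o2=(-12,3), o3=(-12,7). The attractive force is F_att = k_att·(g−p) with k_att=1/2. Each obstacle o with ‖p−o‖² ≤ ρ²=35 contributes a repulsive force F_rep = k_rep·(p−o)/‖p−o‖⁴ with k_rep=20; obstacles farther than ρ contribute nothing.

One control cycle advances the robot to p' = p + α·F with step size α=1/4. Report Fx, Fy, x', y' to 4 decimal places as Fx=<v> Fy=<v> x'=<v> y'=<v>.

Fx=-4.3521 Fy=5.0296 x'=8.9120 y'=-4.7426

F_att = 1/2·(g−p) = 1/2·(-9,10) = (-4.5000,5.0000)
o1: d²=26 ≤ ρ²=35; F_rep = 20·(5,1)/26² = (0.1479,0.0296)
o2: d²=565 > ρ²=35 → inactive
o3: d²=653 > ρ²=35 → inactive
F = F_att + ΣF_rep = (-4.3521,5.0296)
p' = p + 1/4·F = (8.9120,-4.7426)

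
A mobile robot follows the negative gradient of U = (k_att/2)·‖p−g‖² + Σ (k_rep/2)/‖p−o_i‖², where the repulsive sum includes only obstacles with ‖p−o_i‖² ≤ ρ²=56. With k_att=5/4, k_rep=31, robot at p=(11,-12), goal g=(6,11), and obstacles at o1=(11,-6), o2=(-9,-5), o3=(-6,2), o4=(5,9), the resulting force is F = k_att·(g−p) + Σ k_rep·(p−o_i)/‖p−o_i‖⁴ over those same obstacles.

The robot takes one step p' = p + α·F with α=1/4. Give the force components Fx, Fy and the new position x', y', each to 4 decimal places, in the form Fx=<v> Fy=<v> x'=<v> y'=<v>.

Fx=-6.2500 Fy=28.6065 x'=9.4375 y'=-4.8484

F_att = 5/4·(g−p) = 5/4·(-5,23) = (-6.2500,28.7500)
o1: d²=36 ≤ ρ²=56; F_rep = 31·(0,-6)/36² = (0.0000,-0.1435)
o2: d²=449 > ρ²=56 → inactive
o3: d²=485 > ρ²=56 → inactive
o4: d²=477 > ρ²=56 → inactive
F = F_att + ΣF_rep = (-6.2500,28.6065)
p' = p + 1/4·F = (9.4375,-4.8484)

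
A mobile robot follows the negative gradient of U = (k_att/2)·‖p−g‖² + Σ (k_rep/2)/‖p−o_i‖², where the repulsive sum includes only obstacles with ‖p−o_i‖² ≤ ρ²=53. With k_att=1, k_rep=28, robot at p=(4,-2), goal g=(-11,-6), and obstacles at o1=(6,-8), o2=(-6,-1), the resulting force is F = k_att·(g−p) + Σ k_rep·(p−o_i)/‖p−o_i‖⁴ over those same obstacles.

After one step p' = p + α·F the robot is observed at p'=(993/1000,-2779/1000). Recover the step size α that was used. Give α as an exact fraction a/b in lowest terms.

F_att = 1·(g−p) = 1·(-15,-4) = (-15.0000,-4.0000)
o1: d²=40 ≤ ρ²=53; F_rep = 28·(-2,6)/40² = (-0.0350,0.1050)
o2: d²=101 > ρ²=53 → inactive
F = F_att + ΣF_rep = (-15.0350,-3.8950)
Δp = p'−p = (-3.0070,-0.7790); α = Δx/Fx = (-3007/1000) / (-3007/200) = 1/5
check: Δy/Fy = (-779/1000) / (-779/200) = 1/5 ✓

α = 1/5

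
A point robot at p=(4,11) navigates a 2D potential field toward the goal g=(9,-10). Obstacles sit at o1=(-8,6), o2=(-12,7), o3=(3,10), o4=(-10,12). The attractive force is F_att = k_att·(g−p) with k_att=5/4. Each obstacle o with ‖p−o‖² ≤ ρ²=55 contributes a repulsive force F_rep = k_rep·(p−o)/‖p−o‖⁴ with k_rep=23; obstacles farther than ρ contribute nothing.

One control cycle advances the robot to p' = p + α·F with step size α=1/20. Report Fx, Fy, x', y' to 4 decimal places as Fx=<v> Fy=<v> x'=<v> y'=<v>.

Fx=12.0000 Fy=-20.5000 x'=4.6000 y'=9.9750

F_att = 5/4·(g−p) = 5/4·(5,-21) = (6.2500,-26.2500)
o1: d²=169 > ρ²=55 → inactive
o2: d²=272 > ρ²=55 → inactive
o3: d²=2 ≤ ρ²=55; F_rep = 23·(1,1)/2² = (5.7500,5.7500)
o4: d²=197 > ρ²=55 → inactive
F = F_att + ΣF_rep = (12.0000,-20.5000)
p' = p + 1/20·F = (4.6000,9.9750)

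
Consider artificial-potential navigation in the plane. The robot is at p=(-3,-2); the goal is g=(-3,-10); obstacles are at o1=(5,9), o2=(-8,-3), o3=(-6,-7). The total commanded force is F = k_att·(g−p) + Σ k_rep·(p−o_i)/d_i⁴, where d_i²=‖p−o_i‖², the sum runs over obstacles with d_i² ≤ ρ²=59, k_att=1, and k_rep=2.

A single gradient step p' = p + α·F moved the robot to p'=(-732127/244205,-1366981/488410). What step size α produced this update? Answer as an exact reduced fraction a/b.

α = 1/10

F_att = 1·(g−p) = 1·(0,-8) = (0.0000,-8.0000)
o1: d²=185 > ρ²=59 → inactive
o2: d²=26 ≤ ρ²=59; F_rep = 2·(5,1)/26² = (0.0148,0.0030)
o3: d²=34 ≤ ρ²=59; F_rep = 2·(3,5)/34² = (0.0052,0.0087)
F = F_att + ΣF_rep = (0.0200,-7.9884)
Δp = p'−p = (0.0020,-0.7988); α = Δx/Fx = (488/244205) / (976/48841) = 1/10
check: Δy/Fy = (-390161/488410) / (-390161/48841) = 1/10 ✓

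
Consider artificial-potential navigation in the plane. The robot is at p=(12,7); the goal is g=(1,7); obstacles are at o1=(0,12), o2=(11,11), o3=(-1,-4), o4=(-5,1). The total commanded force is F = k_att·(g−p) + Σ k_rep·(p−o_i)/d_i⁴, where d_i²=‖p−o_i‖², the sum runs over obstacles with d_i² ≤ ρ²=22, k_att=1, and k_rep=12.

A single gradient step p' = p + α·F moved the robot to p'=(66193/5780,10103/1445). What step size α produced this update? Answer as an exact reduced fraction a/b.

F_att = 1·(g−p) = 1·(-11,0) = (-11.0000,0.0000)
o1: d²=169 > ρ²=22 → inactive
o2: d²=17 ≤ ρ²=22; F_rep = 12·(1,-4)/17² = (0.0415,-0.1661)
o3: d²=290 > ρ²=22 → inactive
o4: d²=325 > ρ²=22 → inactive
F = F_att + ΣF_rep = (-10.9585,-0.1661)
Δp = p'−p = (-0.5479,-0.0083); α = Δx/Fx = (-3167/5780) / (-3167/289) = 1/20
check: Δy/Fy = (-12/1445) / (-48/289) = 1/20 ✓

α = 1/20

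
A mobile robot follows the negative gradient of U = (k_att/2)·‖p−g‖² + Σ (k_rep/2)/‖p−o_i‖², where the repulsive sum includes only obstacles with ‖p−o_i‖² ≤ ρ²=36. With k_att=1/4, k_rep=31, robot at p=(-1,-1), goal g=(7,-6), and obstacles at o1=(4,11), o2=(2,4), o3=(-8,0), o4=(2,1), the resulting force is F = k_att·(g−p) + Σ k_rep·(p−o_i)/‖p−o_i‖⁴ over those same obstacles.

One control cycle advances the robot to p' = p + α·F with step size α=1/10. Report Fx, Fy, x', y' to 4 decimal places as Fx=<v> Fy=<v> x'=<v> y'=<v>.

Fx=1.3693 Fy=-1.7509 x'=-0.8631 y'=-1.1751

F_att = 1/4·(g−p) = 1/4·(8,-5) = (2.0000,-1.2500)
o1: d²=169 > ρ²=36 → inactive
o2: d²=34 ≤ ρ²=36; F_rep = 31·(-3,-5)/34² = (-0.0804,-0.1341)
o3: d²=50 > ρ²=36 → inactive
o4: d²=13 ≤ ρ²=36; F_rep = 31·(-3,-2)/13² = (-0.5503,-0.3669)
F = F_att + ΣF_rep = (1.3693,-1.7509)
p' = p + 1/10·F = (-0.8631,-1.1751)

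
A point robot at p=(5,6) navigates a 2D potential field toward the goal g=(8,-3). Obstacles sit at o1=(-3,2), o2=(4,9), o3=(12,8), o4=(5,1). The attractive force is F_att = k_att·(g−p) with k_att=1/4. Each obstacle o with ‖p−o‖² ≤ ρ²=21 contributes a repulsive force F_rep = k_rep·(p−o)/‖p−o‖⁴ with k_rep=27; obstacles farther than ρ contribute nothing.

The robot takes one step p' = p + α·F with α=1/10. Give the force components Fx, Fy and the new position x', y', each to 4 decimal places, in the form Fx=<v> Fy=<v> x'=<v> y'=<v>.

Fx=1.0200 Fy=-3.0600 x'=5.1020 y'=5.6940

F_att = 1/4·(g−p) = 1/4·(3,-9) = (0.7500,-2.2500)
o1: d²=80 > ρ²=21 → inactive
o2: d²=10 ≤ ρ²=21; F_rep = 27·(1,-3)/10² = (0.2700,-0.8100)
o3: d²=53 > ρ²=21 → inactive
o4: d²=25 > ρ²=21 → inactive
F = F_att + ΣF_rep = (1.0200,-3.0600)
p' = p + 1/10·F = (5.1020,5.6940)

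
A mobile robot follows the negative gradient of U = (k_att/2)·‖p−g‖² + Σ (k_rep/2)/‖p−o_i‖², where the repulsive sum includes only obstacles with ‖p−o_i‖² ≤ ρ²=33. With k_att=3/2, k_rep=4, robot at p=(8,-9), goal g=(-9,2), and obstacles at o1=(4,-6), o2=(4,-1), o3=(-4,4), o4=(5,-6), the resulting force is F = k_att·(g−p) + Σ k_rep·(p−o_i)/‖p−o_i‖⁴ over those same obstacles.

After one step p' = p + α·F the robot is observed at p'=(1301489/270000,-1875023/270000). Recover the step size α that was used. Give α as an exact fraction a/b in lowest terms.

F_att = 3/2·(g−p) = 3/2·(-17,11) = (-25.5000,16.5000)
o1: d²=25 ≤ ρ²=33; F_rep = 4·(4,-3)/25² = (0.0256,-0.0192)
o2: d²=80 > ρ²=33 → inactive
o3: d²=313 > ρ²=33 → inactive
o4: d²=18 ≤ ρ²=33; F_rep = 4·(3,-3)/18² = (0.0370,-0.0370)
F = F_att + ΣF_rep = (-25.4374,16.4438)
Δp = p'−p = (-3.1797,2.0555); α = Δx/Fx = (-858511/270000) / (-858511/33750) = 1/8
check: Δy/Fy = (554977/270000) / (554977/33750) = 1/8 ✓

α = 1/8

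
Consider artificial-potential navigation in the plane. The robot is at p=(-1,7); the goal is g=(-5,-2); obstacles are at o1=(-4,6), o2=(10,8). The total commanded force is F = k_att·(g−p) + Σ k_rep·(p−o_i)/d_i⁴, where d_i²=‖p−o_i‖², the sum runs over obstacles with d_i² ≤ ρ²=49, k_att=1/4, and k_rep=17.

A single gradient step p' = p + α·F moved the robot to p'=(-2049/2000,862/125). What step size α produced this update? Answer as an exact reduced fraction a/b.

α = 1/20

F_att = 1/4·(g−p) = 1/4·(-4,-9) = (-1.0000,-2.2500)
o1: d²=10 ≤ ρ²=49; F_rep = 17·(3,1)/10² = (0.5100,0.1700)
o2: d²=122 > ρ²=49 → inactive
F = F_att + ΣF_rep = (-0.4900,-2.0800)
Δp = p'−p = (-0.0245,-0.1040); α = Δx/Fx = (-49/2000) / (-49/100) = 1/20
check: Δy/Fy = (-13/125) / (-52/25) = 1/20 ✓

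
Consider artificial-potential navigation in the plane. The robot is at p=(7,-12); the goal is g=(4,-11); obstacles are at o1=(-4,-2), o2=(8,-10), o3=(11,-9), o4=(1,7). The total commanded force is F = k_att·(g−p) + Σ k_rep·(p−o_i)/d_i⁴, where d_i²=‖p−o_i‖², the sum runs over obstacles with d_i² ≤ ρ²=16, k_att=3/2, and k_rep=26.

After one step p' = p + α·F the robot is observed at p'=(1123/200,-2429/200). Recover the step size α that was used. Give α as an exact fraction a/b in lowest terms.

F_att = 3/2·(g−p) = 3/2·(-3,1) = (-4.5000,1.5000)
o1: d²=221 > ρ²=16 → inactive
o2: d²=5 ≤ ρ²=16; F_rep = 26·(-1,-2)/5² = (-1.0400,-2.0800)
o3: d²=25 > ρ²=16 → inactive
o4: d²=397 > ρ²=16 → inactive
F = F_att + ΣF_rep = (-5.5400,-0.5800)
Δp = p'−p = (-1.3850,-0.1450); α = Δx/Fx = (-277/200) / (-277/50) = 1/4
check: Δy/Fy = (-29/200) / (-29/50) = 1/4 ✓

α = 1/4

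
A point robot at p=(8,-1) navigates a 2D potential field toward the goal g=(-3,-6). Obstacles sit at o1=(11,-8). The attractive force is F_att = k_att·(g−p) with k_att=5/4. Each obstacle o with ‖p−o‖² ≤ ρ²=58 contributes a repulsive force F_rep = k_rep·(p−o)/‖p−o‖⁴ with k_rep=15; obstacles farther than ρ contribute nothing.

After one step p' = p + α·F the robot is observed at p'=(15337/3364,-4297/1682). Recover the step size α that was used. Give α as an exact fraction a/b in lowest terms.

α = 1/4

F_att = 5/4·(g−p) = 5/4·(-11,-5) = (-13.7500,-6.2500)
o1: d²=58 ≤ ρ²=58; F_rep = 15·(-3,7)/58² = (-0.0134,0.0312)
F = F_att + ΣF_rep = (-13.7634,-6.2188)
Δp = p'−p = (-3.4408,-1.5547); α = Δx/Fx = (-11575/3364) / (-11575/841) = 1/4
check: Δy/Fy = (-2615/1682) / (-5230/841) = 1/4 ✓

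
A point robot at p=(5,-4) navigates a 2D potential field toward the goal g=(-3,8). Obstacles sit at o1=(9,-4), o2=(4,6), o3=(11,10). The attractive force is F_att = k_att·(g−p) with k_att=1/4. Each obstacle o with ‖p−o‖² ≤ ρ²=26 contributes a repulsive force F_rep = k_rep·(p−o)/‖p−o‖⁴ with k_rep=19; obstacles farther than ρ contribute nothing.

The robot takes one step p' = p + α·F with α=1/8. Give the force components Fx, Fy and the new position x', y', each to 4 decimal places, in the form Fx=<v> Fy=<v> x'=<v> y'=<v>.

Fx=-2.2969 Fy=3.0000 x'=4.7129 y'=-3.6250

F_att = 1/4·(g−p) = 1/4·(-8,12) = (-2.0000,3.0000)
o1: d²=16 ≤ ρ²=26; F_rep = 19·(-4,0)/16² = (-0.2969,0.0000)
o2: d²=101 > ρ²=26 → inactive
o3: d²=232 > ρ²=26 → inactive
F = F_att + ΣF_rep = (-2.2969,3.0000)
p' = p + 1/8·F = (4.7129,-3.6250)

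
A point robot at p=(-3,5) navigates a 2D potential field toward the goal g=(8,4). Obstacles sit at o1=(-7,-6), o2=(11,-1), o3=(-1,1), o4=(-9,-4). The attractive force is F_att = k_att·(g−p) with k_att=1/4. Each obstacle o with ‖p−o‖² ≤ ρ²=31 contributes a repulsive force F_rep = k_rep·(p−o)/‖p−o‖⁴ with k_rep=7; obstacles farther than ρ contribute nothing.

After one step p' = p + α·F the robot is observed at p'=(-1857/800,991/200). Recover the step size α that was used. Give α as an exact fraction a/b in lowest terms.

F_att = 1/4·(g−p) = 1/4·(11,-1) = (2.7500,-0.2500)
o1: d²=137 > ρ²=31 → inactive
o2: d²=232 > ρ²=31 → inactive
o3: d²=20 ≤ ρ²=31; F_rep = 7·(-2,4)/20² = (-0.0350,0.0700)
o4: d²=117 > ρ²=31 → inactive
F = F_att + ΣF_rep = (2.7150,-0.1800)
Δp = p'−p = (0.6787,-0.0450); α = Δx/Fx = (543/800) / (543/200) = 1/4
check: Δy/Fy = (-9/200) / (-9/50) = 1/4 ✓

α = 1/4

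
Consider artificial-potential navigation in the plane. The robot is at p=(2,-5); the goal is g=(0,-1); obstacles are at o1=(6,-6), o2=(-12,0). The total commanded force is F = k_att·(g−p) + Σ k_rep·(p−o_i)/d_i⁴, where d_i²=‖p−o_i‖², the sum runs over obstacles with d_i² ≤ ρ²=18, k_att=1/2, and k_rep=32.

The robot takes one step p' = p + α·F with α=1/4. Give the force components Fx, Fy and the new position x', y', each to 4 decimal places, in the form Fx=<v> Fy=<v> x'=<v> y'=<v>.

Fx=-1.4429 Fy=2.1107 x'=1.6393 y'=-4.4723

F_att = 1/2·(g−p) = 1/2·(-2,4) = (-1.0000,2.0000)
o1: d²=17 ≤ ρ²=18; F_rep = 32·(-4,1)/17² = (-0.4429,0.1107)
o2: d²=221 > ρ²=18 → inactive
F = F_att + ΣF_rep = (-1.4429,2.1107)
p' = p + 1/4·F = (1.6393,-4.4723)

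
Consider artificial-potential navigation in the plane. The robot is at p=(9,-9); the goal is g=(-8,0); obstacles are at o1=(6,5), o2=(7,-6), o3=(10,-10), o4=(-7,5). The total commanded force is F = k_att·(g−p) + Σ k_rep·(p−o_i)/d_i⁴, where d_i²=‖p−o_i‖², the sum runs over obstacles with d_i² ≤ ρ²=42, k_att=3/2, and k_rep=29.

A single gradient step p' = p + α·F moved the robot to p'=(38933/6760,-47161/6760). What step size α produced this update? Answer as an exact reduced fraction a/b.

α = 1/10

F_att = 3/2·(g−p) = 3/2·(-17,9) = (-25.5000,13.5000)
o1: d²=205 > ρ²=42 → inactive
o2: d²=13 ≤ ρ²=42; F_rep = 29·(2,-3)/13² = (0.3432,-0.5148)
o3: d²=2 ≤ ρ²=42; F_rep = 29·(-1,1)/2² = (-7.2500,7.2500)
o4: d²=452 > ρ²=42 → inactive
F = F_att + ΣF_rep = (-32.4068,20.2352)
Δp = p'−p = (-3.2407,2.0235); α = Δx/Fx = (-21907/6760) / (-21907/676) = 1/10
check: Δy/Fy = (13679/6760) / (13679/676) = 1/10 ✓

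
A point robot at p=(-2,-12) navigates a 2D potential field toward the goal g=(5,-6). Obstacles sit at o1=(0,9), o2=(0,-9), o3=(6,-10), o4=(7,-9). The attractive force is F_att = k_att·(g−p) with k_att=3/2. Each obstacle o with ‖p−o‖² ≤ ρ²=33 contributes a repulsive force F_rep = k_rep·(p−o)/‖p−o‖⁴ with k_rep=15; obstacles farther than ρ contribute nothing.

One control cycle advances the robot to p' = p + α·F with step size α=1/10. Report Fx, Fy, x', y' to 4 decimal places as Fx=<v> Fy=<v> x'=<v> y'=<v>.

F_att = 3/2·(g−p) = 3/2·(7,6) = (10.5000,9.0000)
o1: d²=445 > ρ²=33 → inactive
o2: d²=13 ≤ ρ²=33; F_rep = 15·(-2,-3)/13² = (-0.1775,-0.2663)
o3: d²=68 > ρ²=33 → inactive
o4: d²=90 > ρ²=33 → inactive
F = F_att + ΣF_rep = (10.3225,8.7337)
p' = p + 1/10·F = (-0.9678,-11.1266)

Fx=10.3225 Fy=8.7337 x'=-0.9678 y'=-11.1266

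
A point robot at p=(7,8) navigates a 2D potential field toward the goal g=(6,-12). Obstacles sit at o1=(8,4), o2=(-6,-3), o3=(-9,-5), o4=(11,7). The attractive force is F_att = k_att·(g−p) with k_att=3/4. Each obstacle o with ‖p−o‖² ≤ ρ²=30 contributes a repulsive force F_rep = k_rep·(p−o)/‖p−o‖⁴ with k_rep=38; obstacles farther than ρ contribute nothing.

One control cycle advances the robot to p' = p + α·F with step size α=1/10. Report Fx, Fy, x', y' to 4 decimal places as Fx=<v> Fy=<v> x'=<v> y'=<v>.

F_att = 3/4·(g−p) = 3/4·(-1,-20) = (-0.7500,-15.0000)
o1: d²=17 ≤ ρ²=30; F_rep = 38·(-1,4)/17² = (-0.1315,0.5260)
o2: d²=290 > ρ²=30 → inactive
o3: d²=425 > ρ²=30 → inactive
o4: d²=17 ≤ ρ²=30; F_rep = 38·(-4,1)/17² = (-0.5260,0.1315)
F = F_att + ΣF_rep = (-1.4074,-14.3426)
p' = p + 1/10·F = (6.8593,6.5657)

Fx=-1.4074 Fy=-14.3426 x'=6.8593 y'=6.5657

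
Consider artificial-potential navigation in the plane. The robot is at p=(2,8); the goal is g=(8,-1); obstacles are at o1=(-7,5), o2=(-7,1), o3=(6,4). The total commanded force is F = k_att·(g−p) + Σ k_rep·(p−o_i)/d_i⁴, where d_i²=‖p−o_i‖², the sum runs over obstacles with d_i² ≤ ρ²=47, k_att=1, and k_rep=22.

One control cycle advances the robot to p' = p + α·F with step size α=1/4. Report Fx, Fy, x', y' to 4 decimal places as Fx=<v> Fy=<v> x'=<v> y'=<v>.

Fx=5.9141 Fy=-8.9141 x'=3.4785 y'=5.7715

F_att = 1·(g−p) = 1·(6,-9) = (6.0000,-9.0000)
o1: d²=90 > ρ²=47 → inactive
o2: d²=130 > ρ²=47 → inactive
o3: d²=32 ≤ ρ²=47; F_rep = 22·(-4,4)/32² = (-0.0859,0.0859)
F = F_att + ΣF_rep = (5.9141,-8.9141)
p' = p + 1/4·F = (3.4785,5.7715)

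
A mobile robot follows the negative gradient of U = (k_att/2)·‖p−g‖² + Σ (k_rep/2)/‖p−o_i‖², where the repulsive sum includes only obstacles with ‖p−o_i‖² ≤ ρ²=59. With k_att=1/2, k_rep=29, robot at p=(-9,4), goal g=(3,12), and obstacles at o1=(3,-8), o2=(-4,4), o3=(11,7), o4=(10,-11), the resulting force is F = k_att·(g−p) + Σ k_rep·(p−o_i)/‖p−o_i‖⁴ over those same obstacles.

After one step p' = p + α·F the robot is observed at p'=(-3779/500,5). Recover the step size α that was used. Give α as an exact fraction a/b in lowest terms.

α = 1/4

F_att = 1/2·(g−p) = 1/2·(12,8) = (6.0000,4.0000)
o1: d²=288 > ρ²=59 → inactive
o2: d²=25 ≤ ρ²=59; F_rep = 29·(-5,0)/25² = (-0.2320,0.0000)
o3: d²=409 > ρ²=59 → inactive
o4: d²=586 > ρ²=59 → inactive
F = F_att + ΣF_rep = (5.7680,4.0000)
Δp = p'−p = (1.4420,1.0000); α = Δx/Fx = (721/500) / (721/125) = 1/4
check: Δy/Fy = (1) / (4) = 1/4 ✓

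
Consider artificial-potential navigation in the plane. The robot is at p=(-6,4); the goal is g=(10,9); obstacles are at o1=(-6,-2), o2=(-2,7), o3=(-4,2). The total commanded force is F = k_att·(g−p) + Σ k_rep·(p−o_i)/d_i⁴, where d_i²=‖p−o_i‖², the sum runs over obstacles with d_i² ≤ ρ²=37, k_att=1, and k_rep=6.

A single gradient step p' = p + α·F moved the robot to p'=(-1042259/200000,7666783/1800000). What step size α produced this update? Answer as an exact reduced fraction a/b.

α = 1/20

F_att = 1·(g−p) = 1·(16,5) = (16.0000,5.0000)
o1: d²=36 ≤ ρ²=37; F_rep = 6·(0,6)/36² = (0.0000,0.0278)
o2: d²=25 ≤ ρ²=37; F_rep = 6·(-4,-3)/25² = (-0.0384,-0.0288)
o3: d²=8 ≤ ρ²=37; F_rep = 6·(-2,2)/8² = (-0.1875,0.1875)
F = F_att + ΣF_rep = (15.7741,5.1865)
Δp = p'−p = (0.7887,0.2593); α = Δx/Fx = (157741/200000) / (157741/10000) = 1/20
check: Δy/Fy = (466783/1800000) / (466783/90000) = 1/20 ✓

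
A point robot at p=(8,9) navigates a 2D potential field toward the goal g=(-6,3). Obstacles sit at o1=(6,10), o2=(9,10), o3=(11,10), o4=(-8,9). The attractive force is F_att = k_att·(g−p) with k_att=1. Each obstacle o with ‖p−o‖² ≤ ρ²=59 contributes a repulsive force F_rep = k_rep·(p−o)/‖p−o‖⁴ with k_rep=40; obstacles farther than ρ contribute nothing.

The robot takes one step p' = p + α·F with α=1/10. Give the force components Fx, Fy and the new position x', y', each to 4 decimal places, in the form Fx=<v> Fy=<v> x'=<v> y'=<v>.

Fx=-22.0000 Fy=-18.0000 x'=5.8000 y'=7.2000

F_att = 1·(g−p) = 1·(-14,-6) = (-14.0000,-6.0000)
o1: d²=5 ≤ ρ²=59; F_rep = 40·(2,-1)/5² = (3.2000,-1.6000)
o2: d²=2 ≤ ρ²=59; F_rep = 40·(-1,-1)/2² = (-10.0000,-10.0000)
o3: d²=10 ≤ ρ²=59; F_rep = 40·(-3,-1)/10² = (-1.2000,-0.4000)
o4: d²=256 > ρ²=59 → inactive
F = F_att + ΣF_rep = (-22.0000,-18.0000)
p' = p + 1/10·F = (5.8000,7.2000)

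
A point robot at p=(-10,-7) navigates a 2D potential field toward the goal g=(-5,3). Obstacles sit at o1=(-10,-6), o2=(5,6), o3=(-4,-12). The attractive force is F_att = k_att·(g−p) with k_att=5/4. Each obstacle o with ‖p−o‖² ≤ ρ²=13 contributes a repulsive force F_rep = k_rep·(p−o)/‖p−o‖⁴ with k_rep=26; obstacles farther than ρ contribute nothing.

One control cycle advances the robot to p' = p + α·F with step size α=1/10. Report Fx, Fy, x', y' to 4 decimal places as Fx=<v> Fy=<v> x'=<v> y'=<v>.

Fx=6.2500 Fy=-13.5000 x'=-9.3750 y'=-8.3500

F_att = 5/4·(g−p) = 5/4·(5,10) = (6.2500,12.5000)
o1: d²=1 ≤ ρ²=13; F_rep = 26·(0,-1)/1² = (0.0000,-26.0000)
o2: d²=394 > ρ²=13 → inactive
o3: d²=61 > ρ²=13 → inactive
F = F_att + ΣF_rep = (6.2500,-13.5000)
p' = p + 1/10·F = (-9.3750,-8.3500)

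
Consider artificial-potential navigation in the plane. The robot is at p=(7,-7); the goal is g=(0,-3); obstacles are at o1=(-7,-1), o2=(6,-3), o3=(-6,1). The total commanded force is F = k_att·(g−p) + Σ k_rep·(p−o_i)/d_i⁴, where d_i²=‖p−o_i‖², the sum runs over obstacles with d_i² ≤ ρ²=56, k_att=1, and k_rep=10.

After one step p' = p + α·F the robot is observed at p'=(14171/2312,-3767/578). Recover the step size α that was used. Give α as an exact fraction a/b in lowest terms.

F_att = 1·(g−p) = 1·(-7,4) = (-7.0000,4.0000)
o1: d²=232 > ρ²=56 → inactive
o2: d²=17 ≤ ρ²=56; F_rep = 10·(1,-4)/17² = (0.0346,-0.1384)
o3: d²=233 > ρ²=56 → inactive
F = F_att + ΣF_rep = (-6.9654,3.8616)
Δp = p'−p = (-0.8707,0.4827); α = Δx/Fx = (-2013/2312) / (-2013/289) = 1/8
check: Δy/Fy = (279/578) / (1116/289) = 1/8 ✓

α = 1/8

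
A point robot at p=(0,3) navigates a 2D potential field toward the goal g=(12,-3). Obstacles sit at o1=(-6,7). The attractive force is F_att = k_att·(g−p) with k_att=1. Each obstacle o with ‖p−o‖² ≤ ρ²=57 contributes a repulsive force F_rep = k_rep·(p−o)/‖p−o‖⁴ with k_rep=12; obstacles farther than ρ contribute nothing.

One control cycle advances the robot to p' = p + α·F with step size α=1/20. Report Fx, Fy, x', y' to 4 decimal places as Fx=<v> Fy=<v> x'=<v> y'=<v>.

Fx=12.0266 Fy=-6.0178 x'=0.6013 y'=2.6991

F_att = 1·(g−p) = 1·(12,-6) = (12.0000,-6.0000)
o1: d²=52 ≤ ρ²=57; F_rep = 12·(6,-4)/52² = (0.0266,-0.0178)
F = F_att + ΣF_rep = (12.0266,-6.0178)
p' = p + 1/20·F = (0.6013,2.6991)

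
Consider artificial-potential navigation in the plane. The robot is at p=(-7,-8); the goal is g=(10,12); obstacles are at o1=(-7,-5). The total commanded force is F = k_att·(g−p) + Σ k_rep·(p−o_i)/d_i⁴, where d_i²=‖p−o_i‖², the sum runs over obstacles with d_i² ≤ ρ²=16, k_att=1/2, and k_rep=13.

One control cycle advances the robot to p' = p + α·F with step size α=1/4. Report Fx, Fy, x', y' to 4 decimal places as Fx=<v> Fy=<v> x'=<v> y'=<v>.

F_att = 1/2·(g−p) = 1/2·(17,20) = (8.5000,10.0000)
o1: d²=9 ≤ ρ²=16; F_rep = 13·(0,-3)/9² = (0.0000,-0.4815)
F = F_att + ΣF_rep = (8.5000,9.5185)
p' = p + 1/4·F = (-4.8750,-5.6204)

Fx=8.5000 Fy=9.5185 x'=-4.8750 y'=-5.6204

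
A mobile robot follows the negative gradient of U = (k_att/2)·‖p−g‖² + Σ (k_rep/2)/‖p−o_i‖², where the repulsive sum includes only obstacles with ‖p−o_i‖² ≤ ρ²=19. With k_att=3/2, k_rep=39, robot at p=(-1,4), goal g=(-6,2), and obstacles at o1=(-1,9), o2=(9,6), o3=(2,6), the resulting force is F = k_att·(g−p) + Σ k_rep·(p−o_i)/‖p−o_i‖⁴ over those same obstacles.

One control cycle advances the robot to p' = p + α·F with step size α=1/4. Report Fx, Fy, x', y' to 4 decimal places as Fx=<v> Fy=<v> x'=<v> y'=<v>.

F_att = 3/2·(g−p) = 3/2·(-5,-2) = (-7.5000,-3.0000)
o1: d²=25 > ρ²=19 → inactive
o2: d²=104 > ρ²=19 → inactive
o3: d²=13 ≤ ρ²=19; F_rep = 39·(-3,-2)/13² = (-0.6923,-0.4615)
F = F_att + ΣF_rep = (-8.1923,-3.4615)
p' = p + 1/4·F = (-3.0481,3.1346)

Fx=-8.1923 Fy=-3.4615 x'=-3.0481 y'=3.1346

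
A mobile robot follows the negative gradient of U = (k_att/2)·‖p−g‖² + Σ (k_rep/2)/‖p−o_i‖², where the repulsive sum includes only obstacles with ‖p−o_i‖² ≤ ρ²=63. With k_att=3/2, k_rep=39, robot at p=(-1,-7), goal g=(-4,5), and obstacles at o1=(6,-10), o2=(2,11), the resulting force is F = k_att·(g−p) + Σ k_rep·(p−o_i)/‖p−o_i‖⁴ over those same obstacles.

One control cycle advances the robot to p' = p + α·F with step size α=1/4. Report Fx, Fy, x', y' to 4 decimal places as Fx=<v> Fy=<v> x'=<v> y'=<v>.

Fx=-4.5812 Fy=18.0348 x'=-2.1453 y'=-2.4913

F_att = 3/2·(g−p) = 3/2·(-3,12) = (-4.5000,18.0000)
o1: d²=58 ≤ ρ²=63; F_rep = 39·(-7,3)/58² = (-0.0812,0.0348)
o2: d²=333 > ρ²=63 → inactive
F = F_att + ΣF_rep = (-4.5812,18.0348)
p' = p + 1/4·F = (-2.1453,-2.4913)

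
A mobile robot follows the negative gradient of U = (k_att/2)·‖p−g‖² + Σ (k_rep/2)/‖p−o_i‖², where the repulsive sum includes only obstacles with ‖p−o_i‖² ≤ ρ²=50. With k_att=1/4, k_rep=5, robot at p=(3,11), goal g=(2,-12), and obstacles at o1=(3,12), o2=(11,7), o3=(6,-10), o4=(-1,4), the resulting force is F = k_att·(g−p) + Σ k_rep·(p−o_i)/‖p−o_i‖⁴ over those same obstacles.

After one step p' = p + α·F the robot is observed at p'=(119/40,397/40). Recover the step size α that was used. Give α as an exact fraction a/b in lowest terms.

F_att = 1/4·(g−p) = 1/4·(-1,-23) = (-0.2500,-5.7500)
o1: d²=1 ≤ ρ²=50; F_rep = 5·(0,-1)/1² = (0.0000,-5.0000)
o2: d²=80 > ρ²=50 → inactive
o3: d²=450 > ρ²=50 → inactive
o4: d²=65 > ρ²=50 → inactive
F = F_att + ΣF_rep = (-0.2500,-10.7500)
Δp = p'−p = (-0.0250,-1.0750); α = Δx/Fx = (-1/40) / (-1/4) = 1/10
check: Δy/Fy = (-43/40) / (-43/4) = 1/10 ✓

α = 1/10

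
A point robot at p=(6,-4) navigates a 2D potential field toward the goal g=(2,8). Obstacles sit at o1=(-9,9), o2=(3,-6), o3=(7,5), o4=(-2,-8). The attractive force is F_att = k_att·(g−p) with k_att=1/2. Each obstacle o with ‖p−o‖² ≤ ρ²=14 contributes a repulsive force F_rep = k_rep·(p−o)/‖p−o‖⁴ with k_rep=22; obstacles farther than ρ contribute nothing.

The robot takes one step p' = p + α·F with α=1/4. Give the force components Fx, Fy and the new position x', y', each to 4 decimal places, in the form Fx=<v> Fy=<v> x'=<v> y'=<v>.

F_att = 1/2·(g−p) = 1/2·(-4,12) = (-2.0000,6.0000)
o1: d²=394 > ρ²=14 → inactive
o2: d²=13 ≤ ρ²=14; F_rep = 22·(3,2)/13² = (0.3905,0.2604)
o3: d²=82 > ρ²=14 → inactive
o4: d²=80 > ρ²=14 → inactive
F = F_att + ΣF_rep = (-1.6095,6.2604)
p' = p + 1/4·F = (5.5976,-2.4349)

Fx=-1.6095 Fy=6.2604 x'=5.5976 y'=-2.4349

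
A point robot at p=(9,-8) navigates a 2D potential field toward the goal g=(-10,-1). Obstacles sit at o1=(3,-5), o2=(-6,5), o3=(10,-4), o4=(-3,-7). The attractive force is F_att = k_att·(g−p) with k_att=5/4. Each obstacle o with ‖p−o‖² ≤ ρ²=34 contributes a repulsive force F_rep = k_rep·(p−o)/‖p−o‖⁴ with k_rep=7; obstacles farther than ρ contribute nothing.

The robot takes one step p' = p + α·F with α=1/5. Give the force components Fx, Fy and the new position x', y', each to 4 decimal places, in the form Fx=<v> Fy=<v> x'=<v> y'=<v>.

F_att = 5/4·(g−p) = 5/4·(-19,7) = (-23.7500,8.7500)
o1: d²=45 > ρ²=34 → inactive
o2: d²=394 > ρ²=34 → inactive
o3: d²=17 ≤ ρ²=34; F_rep = 7·(-1,-4)/17² = (-0.0242,-0.0969)
o4: d²=145 > ρ²=34 → inactive
F = F_att + ΣF_rep = (-23.7742,8.6531)
p' = p + 1/5·F = (4.2452,-6.2694)

Fx=-23.7742 Fy=8.6531 x'=4.2452 y'=-6.2694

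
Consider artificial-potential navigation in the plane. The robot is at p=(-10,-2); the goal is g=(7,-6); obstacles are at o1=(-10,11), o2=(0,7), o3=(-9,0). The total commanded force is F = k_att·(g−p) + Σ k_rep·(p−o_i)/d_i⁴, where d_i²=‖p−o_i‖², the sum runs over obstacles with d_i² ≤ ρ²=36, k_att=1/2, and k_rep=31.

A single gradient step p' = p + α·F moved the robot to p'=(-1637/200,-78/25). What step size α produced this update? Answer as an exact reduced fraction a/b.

α = 1/4

F_att = 1/2·(g−p) = 1/2·(17,-4) = (8.5000,-2.0000)
o1: d²=169 > ρ²=36 → inactive
o2: d²=181 > ρ²=36 → inactive
o3: d²=5 ≤ ρ²=36; F_rep = 31·(-1,-2)/5² = (-1.2400,-2.4800)
F = F_att + ΣF_rep = (7.2600,-4.4800)
Δp = p'−p = (1.8150,-1.1200); α = Δx/Fx = (363/200) / (363/50) = 1/4
check: Δy/Fy = (-28/25) / (-112/25) = 1/4 ✓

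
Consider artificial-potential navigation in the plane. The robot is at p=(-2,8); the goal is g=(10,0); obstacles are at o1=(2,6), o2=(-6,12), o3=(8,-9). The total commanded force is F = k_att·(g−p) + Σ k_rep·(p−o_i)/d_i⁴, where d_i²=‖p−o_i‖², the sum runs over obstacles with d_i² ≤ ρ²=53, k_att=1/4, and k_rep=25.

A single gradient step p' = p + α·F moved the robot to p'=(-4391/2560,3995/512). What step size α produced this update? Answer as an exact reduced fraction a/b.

α = 1/10

F_att = 1/4·(g−p) = 1/4·(12,-8) = (3.0000,-2.0000)
o1: d²=20 ≤ ρ²=53; F_rep = 25·(-4,2)/20² = (-0.2500,0.1250)
o2: d²=32 ≤ ρ²=53; F_rep = 25·(4,-4)/32² = (0.0977,-0.0977)
o3: d²=389 > ρ²=53 → inactive
F = F_att + ΣF_rep = (2.8477,-1.9727)
Δp = p'−p = (0.2848,-0.1973); α = Δx/Fx = (729/2560) / (729/256) = 1/10
check: Δy/Fy = (-101/512) / (-505/256) = 1/10 ✓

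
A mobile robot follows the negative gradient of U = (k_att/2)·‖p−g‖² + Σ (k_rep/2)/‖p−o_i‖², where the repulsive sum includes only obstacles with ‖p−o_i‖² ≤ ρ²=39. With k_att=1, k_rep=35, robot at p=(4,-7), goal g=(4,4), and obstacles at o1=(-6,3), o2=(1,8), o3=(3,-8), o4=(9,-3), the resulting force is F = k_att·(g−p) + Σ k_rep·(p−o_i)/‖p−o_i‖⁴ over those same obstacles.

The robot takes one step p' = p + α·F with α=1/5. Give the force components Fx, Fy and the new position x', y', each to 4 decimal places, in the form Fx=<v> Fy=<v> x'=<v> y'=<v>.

Fx=8.7500 Fy=19.7500 x'=5.7500 y'=-3.0500

F_att = 1·(g−p) = 1·(0,11) = (0.0000,11.0000)
o1: d²=200 > ρ²=39 → inactive
o2: d²=234 > ρ²=39 → inactive
o3: d²=2 ≤ ρ²=39; F_rep = 35·(1,1)/2² = (8.7500,8.7500)
o4: d²=41 > ρ²=39 → inactive
F = F_att + ΣF_rep = (8.7500,19.7500)
p' = p + 1/5·F = (5.7500,-3.0500)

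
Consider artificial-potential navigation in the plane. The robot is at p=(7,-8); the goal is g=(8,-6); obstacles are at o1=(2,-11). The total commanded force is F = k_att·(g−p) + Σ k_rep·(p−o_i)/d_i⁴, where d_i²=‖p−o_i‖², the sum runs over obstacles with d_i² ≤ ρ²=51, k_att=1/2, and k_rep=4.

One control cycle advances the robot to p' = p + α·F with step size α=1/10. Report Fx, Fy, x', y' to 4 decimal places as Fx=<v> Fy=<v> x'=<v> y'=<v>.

Fx=0.5173 Fy=1.0104 x'=7.0517 y'=-7.8990

F_att = 1/2·(g−p) = 1/2·(1,2) = (0.5000,1.0000)
o1: d²=34 ≤ ρ²=51; F_rep = 4·(5,3)/34² = (0.0173,0.0104)
F = F_att + ΣF_rep = (0.5173,1.0104)
p' = p + 1/10·F = (7.0517,-7.8990)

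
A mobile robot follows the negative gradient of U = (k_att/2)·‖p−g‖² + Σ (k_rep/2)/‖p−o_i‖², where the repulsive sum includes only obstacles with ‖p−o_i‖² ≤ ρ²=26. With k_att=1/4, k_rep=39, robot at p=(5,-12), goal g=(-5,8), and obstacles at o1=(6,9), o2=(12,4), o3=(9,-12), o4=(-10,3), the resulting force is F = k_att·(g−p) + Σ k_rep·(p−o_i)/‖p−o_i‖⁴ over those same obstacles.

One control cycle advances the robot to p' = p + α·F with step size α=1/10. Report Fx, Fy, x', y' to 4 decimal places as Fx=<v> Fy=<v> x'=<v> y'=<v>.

Fx=-3.1094 Fy=5.0000 x'=4.6891 y'=-11.5000

F_att = 1/4·(g−p) = 1/4·(-10,20) = (-2.5000,5.0000)
o1: d²=442 > ρ²=26 → inactive
o2: d²=305 > ρ²=26 → inactive
o3: d²=16 ≤ ρ²=26; F_rep = 39·(-4,0)/16² = (-0.6094,0.0000)
o4: d²=450 > ρ²=26 → inactive
F = F_att + ΣF_rep = (-3.1094,5.0000)
p' = p + 1/10·F = (4.6891,-11.5000)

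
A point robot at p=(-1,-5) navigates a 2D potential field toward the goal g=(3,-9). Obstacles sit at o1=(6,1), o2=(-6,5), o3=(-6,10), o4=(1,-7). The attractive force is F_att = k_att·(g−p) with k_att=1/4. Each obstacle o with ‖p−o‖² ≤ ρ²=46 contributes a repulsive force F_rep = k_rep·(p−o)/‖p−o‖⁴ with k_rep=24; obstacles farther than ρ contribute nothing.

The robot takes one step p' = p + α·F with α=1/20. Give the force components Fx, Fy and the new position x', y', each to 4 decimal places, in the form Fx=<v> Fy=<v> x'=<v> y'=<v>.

F_att = 1/4·(g−p) = 1/4·(4,-4) = (1.0000,-1.0000)
o1: d²=85 > ρ²=46 → inactive
o2: d²=125 > ρ²=46 → inactive
o3: d²=250 > ρ²=46 → inactive
o4: d²=8 ≤ ρ²=46; F_rep = 24·(-2,2)/8² = (-0.7500,0.7500)
F = F_att + ΣF_rep = (0.2500,-0.2500)
p' = p + 1/20·F = (-0.9875,-5.0125)

Fx=0.2500 Fy=-0.2500 x'=-0.9875 y'=-5.0125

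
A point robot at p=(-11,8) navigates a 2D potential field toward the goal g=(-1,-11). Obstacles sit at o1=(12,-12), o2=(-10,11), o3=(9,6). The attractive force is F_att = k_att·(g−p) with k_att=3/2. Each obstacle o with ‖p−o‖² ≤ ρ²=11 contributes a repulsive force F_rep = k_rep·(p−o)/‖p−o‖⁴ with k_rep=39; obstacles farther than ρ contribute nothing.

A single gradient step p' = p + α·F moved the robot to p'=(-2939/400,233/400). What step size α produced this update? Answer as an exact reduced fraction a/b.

α = 1/4

F_att = 3/2·(g−p) = 3/2·(10,-19) = (15.0000,-28.5000)
o1: d²=929 > ρ²=11 → inactive
o2: d²=10 ≤ ρ²=11; F_rep = 39·(-1,-3)/10² = (-0.3900,-1.1700)
o3: d²=404 > ρ²=11 → inactive
F = F_att + ΣF_rep = (14.6100,-29.6700)
Δp = p'−p = (3.6525,-7.4175); α = Δx/Fx = (1461/400) / (1461/100) = 1/4
check: Δy/Fy = (-2967/400) / (-2967/100) = 1/4 ✓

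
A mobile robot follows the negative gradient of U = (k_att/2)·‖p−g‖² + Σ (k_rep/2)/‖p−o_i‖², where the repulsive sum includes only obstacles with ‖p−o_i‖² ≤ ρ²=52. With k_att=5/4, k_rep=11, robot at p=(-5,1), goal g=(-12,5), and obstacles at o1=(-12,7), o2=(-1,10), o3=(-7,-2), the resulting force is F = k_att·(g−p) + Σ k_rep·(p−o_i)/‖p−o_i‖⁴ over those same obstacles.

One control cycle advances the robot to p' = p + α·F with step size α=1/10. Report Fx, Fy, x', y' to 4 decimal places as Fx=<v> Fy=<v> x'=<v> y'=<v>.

F_att = 5/4·(g−p) = 5/4·(-7,4) = (-8.7500,5.0000)
o1: d²=85 > ρ²=52 → inactive
o2: d²=97 > ρ²=52 → inactive
o3: d²=13 ≤ ρ²=52; F_rep = 11·(2,3)/13² = (0.1302,0.1953)
F = F_att + ΣF_rep = (-8.6198,5.1953)
p' = p + 1/10·F = (-5.8620,1.5195)

Fx=-8.6198 Fy=5.1953 x'=-5.8620 y'=1.5195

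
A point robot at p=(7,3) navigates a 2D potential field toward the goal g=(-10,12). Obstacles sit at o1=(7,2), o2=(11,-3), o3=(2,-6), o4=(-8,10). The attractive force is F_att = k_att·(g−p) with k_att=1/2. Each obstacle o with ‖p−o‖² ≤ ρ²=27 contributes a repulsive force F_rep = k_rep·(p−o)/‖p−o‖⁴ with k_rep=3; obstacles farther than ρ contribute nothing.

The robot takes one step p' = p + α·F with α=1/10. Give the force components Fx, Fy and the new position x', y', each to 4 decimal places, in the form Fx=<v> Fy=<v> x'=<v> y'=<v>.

F_att = 1/2·(g−p) = 1/2·(-17,9) = (-8.5000,4.5000)
o1: d²=1 ≤ ρ²=27; F_rep = 3·(0,1)/1² = (0.0000,3.0000)
o2: d²=52 > ρ²=27 → inactive
o3: d²=106 > ρ²=27 → inactive
o4: d²=274 > ρ²=27 → inactive
F = F_att + ΣF_rep = (-8.5000,7.5000)
p' = p + 1/10·F = (6.1500,3.7500)

Fx=-8.5000 Fy=7.5000 x'=6.1500 y'=3.7500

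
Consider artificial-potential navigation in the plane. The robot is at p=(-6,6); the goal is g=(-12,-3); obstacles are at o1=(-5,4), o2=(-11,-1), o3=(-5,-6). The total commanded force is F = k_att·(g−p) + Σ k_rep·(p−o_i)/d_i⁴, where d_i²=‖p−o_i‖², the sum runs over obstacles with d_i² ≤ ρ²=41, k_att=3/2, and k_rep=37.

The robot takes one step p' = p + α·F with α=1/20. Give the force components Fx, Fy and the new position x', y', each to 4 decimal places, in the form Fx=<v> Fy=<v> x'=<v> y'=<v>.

Fx=-10.4800 Fy=-10.5400 x'=-6.5240 y'=5.4730

F_att = 3/2·(g−p) = 3/2·(-6,-9) = (-9.0000,-13.5000)
o1: d²=5 ≤ ρ²=41; F_rep = 37·(-1,2)/5² = (-1.4800,2.9600)
o2: d²=74 > ρ²=41 → inactive
o3: d²=145 > ρ²=41 → inactive
F = F_att + ΣF_rep = (-10.4800,-10.5400)
p' = p + 1/20·F = (-6.5240,5.4730)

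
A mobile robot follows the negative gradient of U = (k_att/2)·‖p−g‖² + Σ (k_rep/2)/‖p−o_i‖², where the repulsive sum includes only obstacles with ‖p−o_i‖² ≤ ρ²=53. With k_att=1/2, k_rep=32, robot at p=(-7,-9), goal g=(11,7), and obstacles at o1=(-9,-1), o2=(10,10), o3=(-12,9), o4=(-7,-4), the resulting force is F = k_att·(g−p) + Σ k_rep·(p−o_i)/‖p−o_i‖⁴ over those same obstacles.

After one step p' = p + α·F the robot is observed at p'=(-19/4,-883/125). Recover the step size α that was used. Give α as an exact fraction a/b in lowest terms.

α = 1/4

F_att = 1/2·(g−p) = 1/2·(18,16) = (9.0000,8.0000)
o1: d²=68 > ρ²=53 → inactive
o2: d²=650 > ρ²=53 → inactive
o3: d²=349 > ρ²=53 → inactive
o4: d²=25 ≤ ρ²=53; F_rep = 32·(0,-5)/25² = (0.0000,-0.2560)
F = F_att + ΣF_rep = (9.0000,7.7440)
Δp = p'−p = (2.2500,1.9360); α = Δx/Fx = (9/4) / (9) = 1/4
check: Δy/Fy = (242/125) / (968/125) = 1/4 ✓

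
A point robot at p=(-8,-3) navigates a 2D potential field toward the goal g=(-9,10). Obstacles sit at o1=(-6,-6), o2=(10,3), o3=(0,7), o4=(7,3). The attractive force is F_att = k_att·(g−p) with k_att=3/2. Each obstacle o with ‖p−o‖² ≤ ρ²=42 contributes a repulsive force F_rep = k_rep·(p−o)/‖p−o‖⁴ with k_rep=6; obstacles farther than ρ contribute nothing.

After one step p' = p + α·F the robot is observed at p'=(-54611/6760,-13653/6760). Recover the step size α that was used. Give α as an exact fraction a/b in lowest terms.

F_att = 3/2·(g−p) = 3/2·(-1,13) = (-1.5000,19.5000)
o1: d²=13 ≤ ρ²=42; F_rep = 6·(-2,3)/13² = (-0.0710,0.1065)
o2: d²=360 > ρ²=42 → inactive
o3: d²=164 > ρ²=42 → inactive
o4: d²=261 > ρ²=42 → inactive
F = F_att + ΣF_rep = (-1.5710,19.6065)
Δp = p'−p = (-0.0786,0.9803); α = Δx/Fx = (-531/6760) / (-531/338) = 1/20
check: Δy/Fy = (6627/6760) / (6627/338) = 1/20 ✓

α = 1/20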